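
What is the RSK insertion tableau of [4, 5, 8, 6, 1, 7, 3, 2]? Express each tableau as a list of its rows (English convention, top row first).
P = [[1, 2, 6, 7], [3, 5], [4], [8]]

Insert 4: appended to row 1. P = [[4]].
Insert 5: appended to row 1. P = [[4, 5]].
Insert 8: appended to row 1. P = [[4, 5, 8]].
Insert 6: 6 bumps 8 from row 1; 8 starts row 2. P = [[4, 5, 6], [8]].
Insert 1: 1 bumps 4 from row 1; 4 bumps 8 from row 2; 8 starts row 3. P = [[1, 5, 6], [4], [8]].
Insert 7: appended to row 1. P = [[1, 5, 6, 7], [4], [8]].
Insert 3: 3 bumps 5 from row 1; 5 appends to row 2. P = [[1, 3, 6, 7], [4, 5], [8]].
Insert 2: 2 bumps 3 from row 1; 3 bumps 4 from row 2; 4 bumps 8 from row 3; 8 starts row 4. P = [[1, 2, 6, 7], [3, 5], [4], [8]].

So P = [[1, 2, 6, 7], [3, 5], [4], [8]].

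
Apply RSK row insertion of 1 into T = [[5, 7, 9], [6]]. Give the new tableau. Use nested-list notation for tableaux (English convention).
[[1, 7, 9], [5], [6]]

In row 1, 1 replaces 5 (the leftmost entry greater than 1); 5 is bumped to row 2. In row 2, 5 replaces 6 (the leftmost entry greater than 5); 6 is bumped to row 3. 6 starts a new row 3. The new tableau is [[1, 7, 9], [5], [6]].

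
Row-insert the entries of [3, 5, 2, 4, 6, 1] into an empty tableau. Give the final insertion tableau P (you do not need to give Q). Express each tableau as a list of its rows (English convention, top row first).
Insert 3: appended to row 1. P = [[3]].
Insert 5: appended to row 1. P = [[3, 5]].
Insert 2: 2 bumps 3 from row 1; 3 starts row 2. P = [[2, 5], [3]].
Insert 4: 4 bumps 5 from row 1; 5 appends to row 2. P = [[2, 4], [3, 5]].
Insert 6: appended to row 1. P = [[2, 4, 6], [3, 5]].
Insert 1: 1 bumps 2 from row 1; 2 bumps 3 from row 2; 3 starts row 3. P = [[1, 4, 6], [2, 5], [3]].

So P = [[1, 4, 6], [2, 5], [3]].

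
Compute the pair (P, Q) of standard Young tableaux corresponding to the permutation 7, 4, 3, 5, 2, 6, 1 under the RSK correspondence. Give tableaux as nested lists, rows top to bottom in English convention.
Insert each entry of the permutation into P by Schensted row insertion, recording in Q the position of each new cell.

Insert 7: appended to row 1. P = [[7]].
Insert 4: 4 bumps 7 from row 1; 7 starts row 2. P = [[4], [7]].
Insert 3: 3 bumps 4 from row 1; 4 bumps 7 from row 2; 7 starts row 3. P = [[3], [4], [7]].
Insert 5: appended to row 1. P = [[3, 5], [4], [7]].
Insert 2: 2 bumps 3 from row 1; 3 bumps 4 from row 2; 4 bumps 7 from row 3; 7 starts row 4. P = [[2, 5], [3], [4], [7]].
Insert 6: appended to row 1. P = [[2, 5, 6], [3], [4], [7]].
Insert 1: 1 bumps 2 from row 1; 2 bumps 3 from row 2; 3 bumps 4 from row 3; 4 bumps 7 from row 4; 7 starts row 5. P = [[1, 5, 6], [2], [3], [4], [7]].

So P = [[1, 5, 6], [2], [3], [4], [7]], Q = [[1, 4, 6], [2], [3], [5], [7]].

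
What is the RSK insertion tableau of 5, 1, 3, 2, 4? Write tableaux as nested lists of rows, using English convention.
P = [[1, 2, 4], [3], [5]]

Insert 5: appended to row 1. P = [[5]].
Insert 1: 1 bumps 5 from row 1; 5 starts row 2. P = [[1], [5]].
Insert 3: appended to row 1. P = [[1, 3], [5]].
Insert 2: 2 bumps 3 from row 1; 3 bumps 5 from row 2; 5 starts row 3. P = [[1, 2], [3], [5]].
Insert 4: appended to row 1. P = [[1, 2, 4], [3], [5]].

So P = [[1, 2, 4], [3], [5]].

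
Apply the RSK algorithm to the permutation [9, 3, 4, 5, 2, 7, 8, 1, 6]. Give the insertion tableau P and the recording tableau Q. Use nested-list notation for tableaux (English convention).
P = [[1, 4, 5, 6, 8], [2, 7], [3], [9]], Q = [[1, 3, 4, 6, 7], [2, 9], [5], [8]]

Insert each entry of the permutation into P by Schensted row insertion, recording in Q the position of each new cell.

Insert 9: appended to row 1. P = [[9]].
Insert 3: 3 bumps 9 from row 1; 9 starts row 2. P = [[3], [9]].
Insert 4: appended to row 1. P = [[3, 4], [9]].
Insert 5: appended to row 1. P = [[3, 4, 5], [9]].
Insert 2: 2 bumps 3 from row 1; 3 bumps 9 from row 2; 9 starts row 3. P = [[2, 4, 5], [3], [9]].
Insert 7: appended to row 1. P = [[2, 4, 5, 7], [3], [9]].
Insert 8: appended to row 1. P = [[2, 4, 5, 7, 8], [3], [9]].
Insert 1: 1 bumps 2 from row 1; 2 bumps 3 from row 2; 3 bumps 9 from row 3; 9 starts row 4. P = [[1, 4, 5, 7, 8], [2], [3], [9]].
Insert 6: 6 bumps 7 from row 1; 7 appends to row 2. P = [[1, 4, 5, 6, 8], [2, 7], [3], [9]].

So P = [[1, 4, 5, 6, 8], [2, 7], [3], [9]], Q = [[1, 3, 4, 6, 7], [2, 9], [5], [8]].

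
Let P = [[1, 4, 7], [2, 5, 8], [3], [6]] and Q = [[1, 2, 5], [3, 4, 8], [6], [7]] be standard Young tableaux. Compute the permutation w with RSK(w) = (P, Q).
Reverse the RSK construction: for i from n down to 1, find the cell of Q containing i, remove the entry at that cell from P, and reverse-bump it up through P; the value ejected from row 1 is w(i).

Step i=8: Q has 8 at row 2, column 3; remove 8 from row 2 of P and reverse-bump: 8 enters row 1 and ejects 7. So w(8) = 7. P is now [[1, 4, 8], [2, 5], [3], [6]].
Step i=7: Q has 7 at row 4, column 1; remove 6 from row 4 of P and reverse-bump: 6 enters row 3 and ejects 3; 3 enters row 2 and ejects 2; 2 enters row 1 and ejects 1. So w(7) = 1. P is now [[2, 4, 8], [3, 5], [6]].
Step i=6: Q has 6 at row 3, column 1; remove 6 from row 3 of P and reverse-bump: 6 enters row 2 and ejects 5; 5 enters row 1 and ejects 4. So w(6) = 4. P is now [[2, 5, 8], [3, 6]].
Step i=5: Q has 5 at row 1, column 3; remove that cell from P, ejecting 8. So w(5) = 8. P is now [[2, 5], [3, 6]].
Step i=4: Q has 4 at row 2, column 2; remove 6 from row 2 of P and reverse-bump: 6 enters row 1 and ejects 5. So w(4) = 5. P is now [[2, 6], [3]].
Step i=3: Q has 3 at row 2, column 1; remove 3 from row 2 of P and reverse-bump: 3 enters row 1 and ejects 2. So w(3) = 2. P is now [[3, 6]].
Step i=2: Q has 2 at row 1, column 2; remove that cell from P, ejecting 6. So w(2) = 6. P is now [[3]].
Step i=1: Q has 1 at row 1, column 1; remove that cell from P, ejecting 3. So w(1) = 3. P is now [].

So w = 3 6 2 5 8 4 1 7.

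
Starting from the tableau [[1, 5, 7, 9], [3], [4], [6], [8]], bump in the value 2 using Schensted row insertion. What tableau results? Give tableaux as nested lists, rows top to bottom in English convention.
In row 1, 2 replaces 5 (the leftmost entry greater than 2); 5 is bumped to row 2. 5 is appended to row 2. The new tableau is [[1, 2, 7, 9], [3, 5], [4], [6], [8]].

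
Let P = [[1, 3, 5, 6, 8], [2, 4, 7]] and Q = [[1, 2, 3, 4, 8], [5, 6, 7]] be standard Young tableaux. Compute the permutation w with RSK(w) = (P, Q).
2 4 5 7 1 3 6 8

Reverse the RSK construction: for i from n down to 1, find the cell of Q containing i, remove the entry at that cell from P, and reverse-bump it up through P; the value ejected from row 1 is w(i).

Step i=8: Q has 8 at row 1, column 5; remove that cell from P, ejecting 8. So w(8) = 8. P is now [[1, 3, 5, 6], [2, 4, 7]].
Step i=7: Q has 7 at row 2, column 3; remove 7 from row 2 of P and reverse-bump: 7 enters row 1 and ejects 6. So w(7) = 6. P is now [[1, 3, 5, 7], [2, 4]].
Step i=6: Q has 6 at row 2, column 2; remove 4 from row 2 of P and reverse-bump: 4 enters row 1 and ejects 3. So w(6) = 3. P is now [[1, 4, 5, 7], [2]].
Step i=5: Q has 5 at row 2, column 1; remove 2 from row 2 of P and reverse-bump: 2 enters row 1 and ejects 1. So w(5) = 1. P is now [[2, 4, 5, 7]].
Step i=4: Q has 4 at row 1, column 4; remove that cell from P, ejecting 7. So w(4) = 7. P is now [[2, 4, 5]].
Step i=3: Q has 3 at row 1, column 3; remove that cell from P, ejecting 5. So w(3) = 5. P is now [[2, 4]].
Step i=2: Q has 2 at row 1, column 2; remove that cell from P, ejecting 4. So w(2) = 4. P is now [[2]].
Step i=1: Q has 1 at row 1, column 1; remove that cell from P, ejecting 2. So w(1) = 2. P is now [].

So w = 2 4 5 7 1 3 6 8.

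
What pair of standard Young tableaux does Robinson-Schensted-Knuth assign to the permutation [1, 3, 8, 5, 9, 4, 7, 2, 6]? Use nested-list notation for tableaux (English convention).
Insert each entry of the permutation into P by Schensted row insertion, recording in Q the position of each new cell.

Insert 1: appended to row 1. P = [[1]].
Insert 3: appended to row 1. P = [[1, 3]].
Insert 8: appended to row 1. P = [[1, 3, 8]].
Insert 5: 5 bumps 8 from row 1; 8 starts row 2. P = [[1, 3, 5], [8]].
Insert 9: appended to row 1. P = [[1, 3, 5, 9], [8]].
Insert 4: 4 bumps 5 from row 1; 5 bumps 8 from row 2; 8 starts row 3. P = [[1, 3, 4, 9], [5], [8]].
Insert 7: 7 bumps 9 from row 1; 9 appends to row 2. P = [[1, 3, 4, 7], [5, 9], [8]].
Insert 2: 2 bumps 3 from row 1; 3 bumps 5 from row 2; 5 bumps 8 from row 3; 8 starts row 4. P = [[1, 2, 4, 7], [3, 9], [5], [8]].
Insert 6: 6 bumps 7 from row 1; 7 bumps 9 from row 2; 9 appends to row 3. P = [[1, 2, 4, 6], [3, 7], [5, 9], [8]].

So P = [[1, 2, 4, 6], [3, 7], [5, 9], [8]], Q = [[1, 2, 3, 5], [4, 7], [6, 9], [8]].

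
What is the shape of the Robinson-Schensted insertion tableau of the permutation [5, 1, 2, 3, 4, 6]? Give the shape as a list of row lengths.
[5, 1]

RSK row insertion gives P = [[1, 2, 3, 4, 6], [5]], which has shape [5, 1].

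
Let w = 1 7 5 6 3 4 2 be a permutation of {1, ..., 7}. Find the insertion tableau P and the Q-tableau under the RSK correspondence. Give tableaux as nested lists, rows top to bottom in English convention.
Insert each entry of the permutation into P by Schensted row insertion, recording in Q the position of each new cell.

After inserting 1: P = [[1]].
After inserting 7: P = [[1, 7]].
After inserting 5: P = [[1, 5], [7]].
After inserting 6: P = [[1, 5, 6], [7]].
After inserting 3: P = [[1, 3, 6], [5], [7]].
After inserting 4: P = [[1, 3, 4], [5, 6], [7]].
After inserting 2: P = [[1, 2, 4], [3, 6], [5], [7]].

So P = [[1, 2, 4], [3, 6], [5], [7]], Q = [[1, 2, 4], [3, 6], [5], [7]].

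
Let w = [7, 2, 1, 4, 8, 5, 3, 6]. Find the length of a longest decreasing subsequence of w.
3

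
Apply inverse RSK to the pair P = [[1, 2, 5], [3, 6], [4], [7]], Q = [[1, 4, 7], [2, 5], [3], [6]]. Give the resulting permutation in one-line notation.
7 4 1 6 3 2 5

Reverse the RSK construction: for i from n down to 1, find the cell of Q containing i, remove the entry at that cell from P, and reverse-bump it up through P; the value ejected from row 1 is w(i).

Step i=7: Q has 7 at row 1, column 3; remove that cell from P, ejecting 5. So w(7) = 5. P is now [[1, 2], [3, 6], [4], [7]].
Step i=6: Q has 6 at row 4, column 1; remove 7 from row 4 of P and reverse-bump: 7 enters row 3 and ejects 4; 4 enters row 2 and ejects 3; 3 enters row 1 and ejects 2. So w(6) = 2. P is now [[1, 3], [4, 6], [7]].
Step i=5: Q has 5 at row 2, column 2; remove 6 from row 2 of P and reverse-bump: 6 enters row 1 and ejects 3. So w(5) = 3. P is now [[1, 6], [4], [7]].
Step i=4: Q has 4 at row 1, column 2; remove that cell from P, ejecting 6. So w(4) = 6. P is now [[1], [4], [7]].
Step i=3: Q has 3 at row 3, column 1; remove 7 from row 3 of P and reverse-bump: 7 enters row 2 and ejects 4; 4 enters row 1 and ejects 1. So w(3) = 1. P is now [[4], [7]].
Step i=2: Q has 2 at row 2, column 1; remove 7 from row 2 of P and reverse-bump: 7 enters row 1 and ejects 4. So w(2) = 4. P is now [[7]].
Step i=1: Q has 1 at row 1, column 1; remove that cell from P, ejecting 7. So w(1) = 7. P is now [].

So w = 7 4 1 6 3 2 5.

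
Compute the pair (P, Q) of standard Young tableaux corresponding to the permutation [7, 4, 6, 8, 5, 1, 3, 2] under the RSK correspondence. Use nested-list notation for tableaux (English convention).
Insert each entry of the permutation into P by Schensted row insertion, recording in Q the position of each new cell.

Insert 7: appended to row 1. P = [[7]], Q = [[1]].
Insert 4: 4 bumps 7 from row 1; 7 starts row 2. P = [[4], [7]], Q = [[1], [2]].
Insert 6: appended to row 1. P = [[4, 6], [7]], Q = [[1, 3], [2]].
Insert 8: appended to row 1. P = [[4, 6, 8], [7]], Q = [[1, 3, 4], [2]].
Insert 5: 5 bumps 6 from row 1; 6 bumps 7 from row 2; 7 starts row 3. P = [[4, 5, 8], [6], [7]], Q = [[1, 3, 4], [2], [5]].
Insert 1: 1 bumps 4 from row 1; 4 bumps 6 from row 2; 6 bumps 7 from row 3; 7 starts row 4. P = [[1, 5, 8], [4], [6], [7]], Q = [[1, 3, 4], [2], [5], [6]].
Insert 3: 3 bumps 5 from row 1; 5 appends to row 2. P = [[1, 3, 8], [4, 5], [6], [7]], Q = [[1, 3, 4], [2, 7], [5], [6]].
Insert 2: 2 bumps 3 from row 1; 3 bumps 4 from row 2; 4 bumps 6 from row 3; 6 bumps 7 from row 4; 7 starts row 5. P = [[1, 2, 8], [3, 5], [4], [6], [7]], Q = [[1, 3, 4], [2, 7], [5], [6], [8]].

So P = [[1, 2, 8], [3, 5], [4], [6], [7]], Q = [[1, 3, 4], [2, 7], [5], [6], [8]].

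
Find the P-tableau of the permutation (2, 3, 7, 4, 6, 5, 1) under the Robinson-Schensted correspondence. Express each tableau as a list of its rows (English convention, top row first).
P = [[1, 3, 4, 5], [2], [6], [7]]

Insert 2: appended to row 1. P = [[2]].
Insert 3: appended to row 1. P = [[2, 3]].
Insert 7: appended to row 1. P = [[2, 3, 7]].
Insert 4: 4 bumps 7 from row 1; 7 starts row 2. P = [[2, 3, 4], [7]].
Insert 6: appended to row 1. P = [[2, 3, 4, 6], [7]].
Insert 5: 5 bumps 6 from row 1; 6 bumps 7 from row 2; 7 starts row 3. P = [[2, 3, 4, 5], [6], [7]].
Insert 1: 1 bumps 2 from row 1; 2 bumps 6 from row 2; 6 bumps 7 from row 3; 7 starts row 4. P = [[1, 3, 4, 5], [2], [6], [7]].

So P = [[1, 3, 4, 5], [2], [6], [7]].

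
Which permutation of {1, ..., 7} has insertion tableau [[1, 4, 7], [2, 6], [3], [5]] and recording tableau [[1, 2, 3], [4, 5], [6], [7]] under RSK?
5 6 7 3 4 2 1

Reverse the RSK construction: for i from n down to 1, find the cell of Q containing i, remove the entry at that cell from P, and reverse-bump it up through P; the value ejected from row 1 is w(i).

Step i=7: Q has 7 at row 4, column 1; remove 5 from row 4 of P and reverse-bump: 5 enters row 3 and ejects 3; 3 enters row 2 and ejects 2; 2 enters row 1 and ejects 1. So w(7) = 1. P is now [[2, 4, 7], [3, 6], [5]].
Step i=6: Q has 6 at row 3, column 1; remove 5 from row 3 of P and reverse-bump: 5 enters row 2 and ejects 3; 3 enters row 1 and ejects 2. So w(6) = 2. P is now [[3, 4, 7], [5, 6]].
Step i=5: Q has 5 at row 2, column 2; remove 6 from row 2 of P and reverse-bump: 6 enters row 1 and ejects 4. So w(5) = 4. P is now [[3, 6, 7], [5]].
Step i=4: Q has 4 at row 2, column 1; remove 5 from row 2 of P and reverse-bump: 5 enters row 1 and ejects 3. So w(4) = 3. P is now [[5, 6, 7]].
Step i=3: Q has 3 at row 1, column 3; remove that cell from P, ejecting 7. So w(3) = 7. P is now [[5, 6]].
Step i=2: Q has 2 at row 1, column 2; remove that cell from P, ejecting 6. So w(2) = 6. P is now [[5]].
Step i=1: Q has 1 at row 1, column 1; remove that cell from P, ejecting 5. So w(1) = 5. P is now [].

So w = 5 6 7 3 4 2 1.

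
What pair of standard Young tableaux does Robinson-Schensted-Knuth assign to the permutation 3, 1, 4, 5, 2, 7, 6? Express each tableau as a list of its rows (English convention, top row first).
P = [[1, 2, 5, 6], [3, 4, 7]], Q = [[1, 3, 4, 6], [2, 5, 7]]

Insert each entry of the permutation into P by Schensted row insertion, recording in Q the position of each new cell.

After inserting 3: P = [[3]].
After inserting 1: P = [[1], [3]].
After inserting 4: P = [[1, 4], [3]].
After inserting 5: P = [[1, 4, 5], [3]].
After inserting 2: P = [[1, 2, 5], [3, 4]].
After inserting 7: P = [[1, 2, 5, 7], [3, 4]].
After inserting 6: P = [[1, 2, 5, 6], [3, 4, 7]].

So P = [[1, 2, 5, 6], [3, 4, 7]], Q = [[1, 3, 4, 6], [2, 5, 7]].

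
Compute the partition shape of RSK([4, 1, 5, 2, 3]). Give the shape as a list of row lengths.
[3, 2]

Row-insert each entry into an empty tableau.

After inserting 4: P = [[4]].
After inserting 1: P = [[1], [4]].
After inserting 5: P = [[1, 5], [4]].
After inserting 2: P = [[1, 2], [4, 5]].
After inserting 3: P = [[1, 2, 3], [4, 5]].

The final insertion tableau P = [[1, 2, 3], [4, 5]] has shape [3, 2].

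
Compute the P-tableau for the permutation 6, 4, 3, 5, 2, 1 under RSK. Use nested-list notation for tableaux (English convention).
Insert 6: appended to row 1. P = [[6]].
Insert 4: 4 bumps 6 from row 1; 6 starts row 2. P = [[4], [6]].
Insert 3: 3 bumps 4 from row 1; 4 bumps 6 from row 2; 6 starts row 3. P = [[3], [4], [6]].
Insert 5: appended to row 1. P = [[3, 5], [4], [6]].
Insert 2: 2 bumps 3 from row 1; 3 bumps 4 from row 2; 4 bumps 6 from row 3; 6 starts row 4. P = [[2, 5], [3], [4], [6]].
Insert 1: 1 bumps 2 from row 1; 2 bumps 3 from row 2; 3 bumps 4 from row 3; 4 bumps 6 from row 4; 6 starts row 5. P = [[1, 5], [2], [3], [4], [6]].

So P = [[1, 5], [2], [3], [4], [6]].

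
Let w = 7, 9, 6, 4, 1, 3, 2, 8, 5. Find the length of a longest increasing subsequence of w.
3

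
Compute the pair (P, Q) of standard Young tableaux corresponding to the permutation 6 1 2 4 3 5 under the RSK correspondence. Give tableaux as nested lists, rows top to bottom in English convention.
Insert each entry of the permutation into P by Schensted row insertion, recording in Q the position of each new cell.

Insert 6: appended to row 1. P = [[6]].
Insert 1: 1 bumps 6 from row 1; 6 starts row 2. P = [[1], [6]].
Insert 2: appended to row 1. P = [[1, 2], [6]].
Insert 4: appended to row 1. P = [[1, 2, 4], [6]].
Insert 3: 3 bumps 4 from row 1; 4 bumps 6 from row 2; 6 starts row 3. P = [[1, 2, 3], [4], [6]].
Insert 5: appended to row 1. P = [[1, 2, 3, 5], [4], [6]].

So P = [[1, 2, 3, 5], [4], [6]], Q = [[1, 3, 4, 6], [2], [5]].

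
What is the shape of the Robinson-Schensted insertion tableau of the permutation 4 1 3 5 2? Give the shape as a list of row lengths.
RSK row insertion gives P = [[1, 2, 5], [3], [4]], which has shape [3, 1, 1].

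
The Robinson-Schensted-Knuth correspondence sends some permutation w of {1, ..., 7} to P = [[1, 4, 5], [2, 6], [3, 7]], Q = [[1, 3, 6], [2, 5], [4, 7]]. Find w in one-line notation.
3 2 7 1 4 6 5

Reverse the RSK construction: for i from n down to 1, find the cell of Q containing i, remove the entry at that cell from P, and reverse-bump it up through P; the value ejected from row 1 is w(i).

Step i=7: Q has 7 at row 3, column 2; remove 7 from row 3 of P and reverse-bump: 7 enters row 2 and ejects 6; 6 enters row 1 and ejects 5. So w(7) = 5. P is now [[1, 4, 6], [2, 7], [3]].
Step i=6: Q has 6 at row 1, column 3; remove that cell from P, ejecting 6. So w(6) = 6. P is now [[1, 4], [2, 7], [3]].
Step i=5: Q has 5 at row 2, column 2; remove 7 from row 2 of P and reverse-bump: 7 enters row 1 and ejects 4. So w(5) = 4. P is now [[1, 7], [2], [3]].
Step i=4: Q has 4 at row 3, column 1; remove 3 from row 3 of P and reverse-bump: 3 enters row 2 and ejects 2; 2 enters row 1 and ejects 1. So w(4) = 1. P is now [[2, 7], [3]].
Step i=3: Q has 3 at row 1, column 2; remove that cell from P, ejecting 7. So w(3) = 7. P is now [[2], [3]].
Step i=2: Q has 2 at row 2, column 1; remove 3 from row 2 of P and reverse-bump: 3 enters row 1 and ejects 2. So w(2) = 2. P is now [[3]].
Step i=1: Q has 1 at row 1, column 1; remove that cell from P, ejecting 3. So w(1) = 3. P is now [].

So w = 3 2 7 1 4 6 5.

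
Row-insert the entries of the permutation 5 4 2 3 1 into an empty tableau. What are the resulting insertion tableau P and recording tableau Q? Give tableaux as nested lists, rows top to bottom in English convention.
P = [[1, 3], [2], [4], [5]], Q = [[1, 4], [2], [3], [5]]

Insert each entry of the permutation into P by Schensted row insertion, recording in Q the position of each new cell.

Insert 5: appended to row 1. P = [[5]].
Insert 4: 4 bumps 5 from row 1; 5 starts row 2. P = [[4], [5]].
Insert 2: 2 bumps 4 from row 1; 4 bumps 5 from row 2; 5 starts row 3. P = [[2], [4], [5]].
Insert 3: appended to row 1. P = [[2, 3], [4], [5]].
Insert 1: 1 bumps 2 from row 1; 2 bumps 4 from row 2; 4 bumps 5 from row 3; 5 starts row 4. P = [[1, 3], [2], [4], [5]].

So P = [[1, 3], [2], [4], [5]], Q = [[1, 4], [2], [3], [5]].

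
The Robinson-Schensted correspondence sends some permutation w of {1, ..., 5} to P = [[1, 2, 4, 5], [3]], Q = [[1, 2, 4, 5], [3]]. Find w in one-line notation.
1 3 2 4 5

Reverse the RSK construction: for i from n down to 1, find the cell of Q containing i, remove the entry at that cell from P, and reverse-bump it up through P; the value ejected from row 1 is w(i).

Step i=5: Q has 5 at row 1, column 4; remove that cell from P, ejecting 5. So w(5) = 5. P is now [[1, 2, 4], [3]].
Step i=4: Q has 4 at row 1, column 3; remove that cell from P, ejecting 4. So w(4) = 4. P is now [[1, 2], [3]].
Step i=3: Q has 3 at row 2, column 1; remove 3 from row 2 of P and reverse-bump: 3 enters row 1 and ejects 2. So w(3) = 2. P is now [[1, 3]].
Step i=2: Q has 2 at row 1, column 2; remove that cell from P, ejecting 3. So w(2) = 3. P is now [[1]].
Step i=1: Q has 1 at row 1, column 1; remove that cell from P, ejecting 1. So w(1) = 1. P is now [].

So w = 1 3 2 4 5.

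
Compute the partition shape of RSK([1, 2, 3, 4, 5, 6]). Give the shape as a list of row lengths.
Row-insert each entry into an empty tableau.

After inserting 1: P = [[1]].
After inserting 2: P = [[1, 2]].
After inserting 3: P = [[1, 2, 3]].
After inserting 4: P = [[1, 2, 3, 4]].
After inserting 5: P = [[1, 2, 3, 4, 5]].
After inserting 6: P = [[1, 2, 3, 4, 5, 6]].

The final insertion tableau P = [[1, 2, 3, 4, 5, 6]] has shape [6].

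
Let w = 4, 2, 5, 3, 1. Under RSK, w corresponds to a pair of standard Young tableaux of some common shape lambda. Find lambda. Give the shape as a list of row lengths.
[2, 2, 1]

RSK row insertion gives P = [[1, 3], [2, 5], [4]], which has shape [2, 2, 1].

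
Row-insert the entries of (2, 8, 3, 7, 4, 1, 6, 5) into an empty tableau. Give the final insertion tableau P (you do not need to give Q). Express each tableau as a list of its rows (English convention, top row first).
P = [[1, 3, 4, 5], [2, 6], [7], [8]]

Insert 2: appended to row 1. P = [[2]].
Insert 8: appended to row 1. P = [[2, 8]].
Insert 3: 3 bumps 8 from row 1; 8 starts row 2. P = [[2, 3], [8]].
Insert 7: appended to row 1. P = [[2, 3, 7], [8]].
Insert 4: 4 bumps 7 from row 1; 7 bumps 8 from row 2; 8 starts row 3. P = [[2, 3, 4], [7], [8]].
Insert 1: 1 bumps 2 from row 1; 2 bumps 7 from row 2; 7 bumps 8 from row 3; 8 starts row 4. P = [[1, 3, 4], [2], [7], [8]].
Insert 6: appended to row 1. P = [[1, 3, 4, 6], [2], [7], [8]].
Insert 5: 5 bumps 6 from row 1; 6 appends to row 2. P = [[1, 3, 4, 5], [2, 6], [7], [8]].

So P = [[1, 3, 4, 5], [2, 6], [7], [8]].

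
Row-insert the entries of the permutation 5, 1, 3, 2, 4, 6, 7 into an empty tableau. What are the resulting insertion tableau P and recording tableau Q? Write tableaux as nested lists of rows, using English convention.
Insert each entry of the permutation into P by Schensted row insertion, recording in Q the position of each new cell.

Insert 5: appended to row 1. P = [[5]], Q = [[1]].
Insert 1: 1 bumps 5 from row 1; 5 starts row 2. P = [[1], [5]], Q = [[1], [2]].
Insert 3: appended to row 1. P = [[1, 3], [5]], Q = [[1, 3], [2]].
Insert 2: 2 bumps 3 from row 1; 3 bumps 5 from row 2; 5 starts row 3. P = [[1, 2], [3], [5]], Q = [[1, 3], [2], [4]].
Insert 4: appended to row 1. P = [[1, 2, 4], [3], [5]], Q = [[1, 3, 5], [2], [4]].
Insert 6: appended to row 1. P = [[1, 2, 4, 6], [3], [5]], Q = [[1, 3, 5, 6], [2], [4]].
Insert 7: appended to row 1. P = [[1, 2, 4, 6, 7], [3], [5]], Q = [[1, 3, 5, 6, 7], [2], [4]].

So P = [[1, 2, 4, 6, 7], [3], [5]], Q = [[1, 3, 5, 6, 7], [2], [4]].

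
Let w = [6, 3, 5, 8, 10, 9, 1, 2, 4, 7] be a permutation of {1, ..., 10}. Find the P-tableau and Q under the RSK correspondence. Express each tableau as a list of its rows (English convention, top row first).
P = [[1, 2, 4, 7], [3, 5, 8, 9], [6, 10]], Q = [[1, 3, 4, 5], [2, 6, 9, 10], [7, 8]]

Insert each entry of the permutation into P by Schensted row insertion, recording in Q the position of each new cell.

Insert 6: appended to row 1. P = [[6]], Q = [[1]].
Insert 3: 3 bumps 6 from row 1; 6 starts row 2. P = [[3], [6]], Q = [[1], [2]].
Insert 5: appended to row 1. P = [[3, 5], [6]], Q = [[1, 3], [2]].
Insert 8: appended to row 1. P = [[3, 5, 8], [6]], Q = [[1, 3, 4], [2]].
Insert 10: appended to row 1. P = [[3, 5, 8, 10], [6]], Q = [[1, 3, 4, 5], [2]].
Insert 9: 9 bumps 10 from row 1; 10 appends to row 2. P = [[3, 5, 8, 9], [6, 10]], Q = [[1, 3, 4, 5], [2, 6]].
Insert 1: 1 bumps 3 from row 1; 3 bumps 6 from row 2; 6 starts row 3. P = [[1, 5, 8, 9], [3, 10], [6]], Q = [[1, 3, 4, 5], [2, 6], [7]].
Insert 2: 2 bumps 5 from row 1; 5 bumps 10 from row 2; 10 appends to row 3. P = [[1, 2, 8, 9], [3, 5], [6, 10]], Q = [[1, 3, 4, 5], [2, 6], [7, 8]].
Insert 4: 4 bumps 8 from row 1; 8 appends to row 2. P = [[1, 2, 4, 9], [3, 5, 8], [6, 10]], Q = [[1, 3, 4, 5], [2, 6, 9], [7, 8]].
Insert 7: 7 bumps 9 from row 1; 9 appends to row 2. P = [[1, 2, 4, 7], [3, 5, 8, 9], [6, 10]], Q = [[1, 3, 4, 5], [2, 6, 9, 10], [7, 8]].

So P = [[1, 2, 4, 7], [3, 5, 8, 9], [6, 10]], Q = [[1, 3, 4, 5], [2, 6, 9, 10], [7, 8]].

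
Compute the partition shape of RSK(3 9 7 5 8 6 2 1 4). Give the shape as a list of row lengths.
Row-insert each entry into an empty tableau.

After inserting 3: P = [[3]].
After inserting 9: P = [[3, 9]].
After inserting 7: P = [[3, 7], [9]].
After inserting 5: P = [[3, 5], [7], [9]].
After inserting 8: P = [[3, 5, 8], [7], [9]].
After inserting 6: P = [[3, 5, 6], [7, 8], [9]].
After inserting 2: P = [[2, 5, 6], [3, 8], [7], [9]].
After inserting 1: P = [[1, 5, 6], [2, 8], [3], [7], [9]].
After inserting 4: P = [[1, 4, 6], [2, 5], [3, 8], [7], [9]].

The final insertion tableau P = [[1, 4, 6], [2, 5], [3, 8], [7], [9]] has shape [3, 2, 2, 1, 1].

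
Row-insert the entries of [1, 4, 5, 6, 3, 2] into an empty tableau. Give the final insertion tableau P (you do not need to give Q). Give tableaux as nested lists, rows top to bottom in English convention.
Insert 1: appended to row 1. P = [[1]].
Insert 4: appended to row 1. P = [[1, 4]].
Insert 5: appended to row 1. P = [[1, 4, 5]].
Insert 6: appended to row 1. P = [[1, 4, 5, 6]].
Insert 3: 3 bumps 4 from row 1; 4 starts row 2. P = [[1, 3, 5, 6], [4]].
Insert 2: 2 bumps 3 from row 1; 3 bumps 4 from row 2; 4 starts row 3. P = [[1, 2, 5, 6], [3], [4]].

So P = [[1, 2, 5, 6], [3], [4]].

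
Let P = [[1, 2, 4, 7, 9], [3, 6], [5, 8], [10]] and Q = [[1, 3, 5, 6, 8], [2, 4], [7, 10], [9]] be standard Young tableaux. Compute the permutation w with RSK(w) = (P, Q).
5 1 10 3 6 8 7 9 2 4

Reverse the RSK construction: for i from n down to 1, find the cell of Q containing i, remove the entry at that cell from P, and reverse-bump it up through P; the value ejected from row 1 is w(i).

Step i=10: Q has 10 at row 3, column 2; remove 8 from row 3 of P and reverse-bump: 8 enters row 2 and ejects 6; 6 enters row 1 and ejects 4. So w(10) = 4. P is now [[1, 2, 6, 7, 9], [3, 8], [5], [10]].
Step i=9: Q has 9 at row 4, column 1; remove 10 from row 4 of P and reverse-bump: 10 enters row 3 and ejects 5; 5 enters row 2 and ejects 3; 3 enters row 1 and ejects 2. So w(9) = 2. P is now [[1, 3, 6, 7, 9], [5, 8], [10]].
Step i=8: Q has 8 at row 1, column 5; remove that cell from P, ejecting 9. So w(8) = 9. P is now [[1, 3, 6, 7], [5, 8], [10]].
Step i=7: Q has 7 at row 3, column 1; remove 10 from row 3 of P and reverse-bump: 10 enters row 2 and ejects 8; 8 enters row 1 and ejects 7. So w(7) = 7. P is now [[1, 3, 6, 8], [5, 10]].
Step i=6: Q has 6 at row 1, column 4; remove that cell from P, ejecting 8. So w(6) = 8. P is now [[1, 3, 6], [5, 10]].
Step i=5: Q has 5 at row 1, column 3; remove that cell from P, ejecting 6. So w(5) = 6. P is now [[1, 3], [5, 10]].
Step i=4: Q has 4 at row 2, column 2; remove 10 from row 2 of P and reverse-bump: 10 enters row 1 and ejects 3. So w(4) = 3. P is now [[1, 10], [5]].
Step i=3: Q has 3 at row 1, column 2; remove that cell from P, ejecting 10. So w(3) = 10. P is now [[1], [5]].
Step i=2: Q has 2 at row 2, column 1; remove 5 from row 2 of P and reverse-bump: 5 enters row 1 and ejects 1. So w(2) = 1. P is now [[5]].
Step i=1: Q has 1 at row 1, column 1; remove that cell from P, ejecting 5. So w(1) = 5. P is now [].

So w = 5 1 10 3 6 8 7 9 2 4.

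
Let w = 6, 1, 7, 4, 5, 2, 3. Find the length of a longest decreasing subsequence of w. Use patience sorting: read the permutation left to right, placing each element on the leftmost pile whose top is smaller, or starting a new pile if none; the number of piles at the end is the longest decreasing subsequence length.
3

6: new pile. tops = [6]
1: new pile. tops = [6, 1]
7: onto pile 1 (replacing 6). tops = [7, 1]
4: onto pile 2 (replacing 1). tops = [7, 4]
5: onto pile 2 (replacing 4). tops = [7, 5]
2: new pile. tops = [7, 5, 2]
3: onto pile 3 (replacing 2). tops = [7, 5, 3]

3 piles, so the longest decreasing subsequence has length 3.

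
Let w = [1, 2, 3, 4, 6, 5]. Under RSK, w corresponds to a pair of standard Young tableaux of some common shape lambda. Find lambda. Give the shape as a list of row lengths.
Row-insert each entry into an empty tableau.

After inserting 1: P = [[1]].
After inserting 2: P = [[1, 2]].
After inserting 3: P = [[1, 2, 3]].
After inserting 4: P = [[1, 2, 3, 4]].
After inserting 6: P = [[1, 2, 3, 4, 6]].
After inserting 5: P = [[1, 2, 3, 4, 5], [6]].

The final insertion tableau P = [[1, 2, 3, 4, 5], [6]] has shape [5, 1].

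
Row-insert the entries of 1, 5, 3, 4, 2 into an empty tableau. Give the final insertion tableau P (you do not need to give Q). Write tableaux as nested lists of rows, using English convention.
P = [[1, 2, 4], [3], [5]]

Insert 1: appended to row 1. P = [[1]].
Insert 5: appended to row 1. P = [[1, 5]].
Insert 3: 3 bumps 5 from row 1; 5 starts row 2. P = [[1, 3], [5]].
Insert 4: appended to row 1. P = [[1, 3, 4], [5]].
Insert 2: 2 bumps 3 from row 1; 3 bumps 5 from row 2; 5 starts row 3. P = [[1, 2, 4], [3], [5]].

So P = [[1, 2, 4], [3], [5]].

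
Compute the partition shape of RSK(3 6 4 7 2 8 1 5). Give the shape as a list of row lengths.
[4, 2, 1, 1]

Row-insert each entry into an empty tableau.

After inserting 3: P = [[3]].
After inserting 6: P = [[3, 6]].
After inserting 4: P = [[3, 4], [6]].
After inserting 7: P = [[3, 4, 7], [6]].
After inserting 2: P = [[2, 4, 7], [3], [6]].
After inserting 8: P = [[2, 4, 7, 8], [3], [6]].
After inserting 1: P = [[1, 4, 7, 8], [2], [3], [6]].
After inserting 5: P = [[1, 4, 5, 8], [2, 7], [3], [6]].

The final insertion tableau P = [[1, 4, 5, 8], [2, 7], [3], [6]] has shape [4, 2, 1, 1].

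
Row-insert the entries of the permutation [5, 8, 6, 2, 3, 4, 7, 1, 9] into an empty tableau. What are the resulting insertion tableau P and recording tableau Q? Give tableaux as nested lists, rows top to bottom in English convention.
Insert each entry of the permutation into P by Schensted row insertion, recording in Q the position of each new cell.

After inserting 5: P = [[5]].
After inserting 8: P = [[5, 8]].
After inserting 6: P = [[5, 6], [8]].
After inserting 2: P = [[2, 6], [5], [8]].
After inserting 3: P = [[2, 3], [5, 6], [8]].
After inserting 4: P = [[2, 3, 4], [5, 6], [8]].
After inserting 7: P = [[2, 3, 4, 7], [5, 6], [8]].
After inserting 1: P = [[1, 3, 4, 7], [2, 6], [5], [8]].
After inserting 9: P = [[1, 3, 4, 7, 9], [2, 6], [5], [8]].

So P = [[1, 3, 4, 7, 9], [2, 6], [5], [8]], Q = [[1, 2, 6, 7, 9], [3, 5], [4], [8]].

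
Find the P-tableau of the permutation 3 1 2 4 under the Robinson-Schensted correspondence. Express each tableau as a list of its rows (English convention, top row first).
Insert 3: appended to row 1. P = [[3]].
Insert 1: 1 bumps 3 from row 1; 3 starts row 2. P = [[1], [3]].
Insert 2: appended to row 1. P = [[1, 2], [3]].
Insert 4: appended to row 1. P = [[1, 2, 4], [3]].

So P = [[1, 2, 4], [3]].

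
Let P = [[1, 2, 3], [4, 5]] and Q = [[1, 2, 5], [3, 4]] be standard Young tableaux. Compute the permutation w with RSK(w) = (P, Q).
4 5 1 2 3

Reverse RSK: for i = n, n-1, ..., 1, locate i in Q, remove the corresponding corner cell from P, and reverse-bump its entry up through P; the value ejected from row 1 is w(i).

So w = 4 5 1 2 3.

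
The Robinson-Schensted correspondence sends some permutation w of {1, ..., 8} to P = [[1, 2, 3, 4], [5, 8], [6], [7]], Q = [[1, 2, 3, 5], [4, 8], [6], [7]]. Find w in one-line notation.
Reverse RSK: for i = n, n-1, ..., 1, locate i in Q, remove the corresponding corner cell from P, and reverse-bump its entry up through P; the value ejected from row 1 is w(i).

So w = 1 2 7 6 8 5 3 4.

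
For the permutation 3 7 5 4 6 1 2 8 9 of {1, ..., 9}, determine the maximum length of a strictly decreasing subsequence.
4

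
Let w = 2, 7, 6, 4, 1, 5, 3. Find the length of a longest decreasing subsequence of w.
4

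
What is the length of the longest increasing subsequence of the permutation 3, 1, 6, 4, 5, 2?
3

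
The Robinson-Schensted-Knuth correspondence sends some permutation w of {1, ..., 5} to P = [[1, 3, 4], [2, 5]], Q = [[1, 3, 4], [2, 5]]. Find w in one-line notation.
Reverse the RSK construction: for i from n down to 1, find the cell of Q containing i, remove the entry at that cell from P, and reverse-bump it up through P; the value ejected from row 1 is w(i).

Step i=5: Q has 5 at row 2, column 2; remove 5 from row 2 of P and reverse-bump: 5 enters row 1 and ejects 4. So w(5) = 4. P is now [[1, 3, 5], [2]].
Step i=4: Q has 4 at row 1, column 3; remove that cell from P, ejecting 5. So w(4) = 5. P is now [[1, 3], [2]].
Step i=3: Q has 3 at row 1, column 2; remove that cell from P, ejecting 3. So w(3) = 3. P is now [[1], [2]].
Step i=2: Q has 2 at row 2, column 1; remove 2 from row 2 of P and reverse-bump: 2 enters row 1 and ejects 1. So w(2) = 1. P is now [[2]].
Step i=1: Q has 1 at row 1, column 1; remove that cell from P, ejecting 2. So w(1) = 2. P is now [].

So w = 2 1 3 5 4.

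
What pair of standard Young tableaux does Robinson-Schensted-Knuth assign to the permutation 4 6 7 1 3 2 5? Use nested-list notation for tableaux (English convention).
Insert each entry of the permutation into P by Schensted row insertion, recording in Q the position of each new cell.

Insert 4: appended to row 1. P = [[4]].
Insert 6: appended to row 1. P = [[4, 6]].
Insert 7: appended to row 1. P = [[4, 6, 7]].
Insert 1: 1 bumps 4 from row 1; 4 starts row 2. P = [[1, 6, 7], [4]].
Insert 3: 3 bumps 6 from row 1; 6 appends to row 2. P = [[1, 3, 7], [4, 6]].
Insert 2: 2 bumps 3 from row 1; 3 bumps 4 from row 2; 4 starts row 3. P = [[1, 2, 7], [3, 6], [4]].
Insert 5: 5 bumps 7 from row 1; 7 appends to row 2. P = [[1, 2, 5], [3, 6, 7], [4]].

So P = [[1, 2, 5], [3, 6, 7], [4]], Q = [[1, 2, 3], [4, 5, 7], [6]].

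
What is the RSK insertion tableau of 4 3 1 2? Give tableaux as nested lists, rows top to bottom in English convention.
Insert 4: appended to row 1. P = [[4]].
Insert 3: 3 bumps 4 from row 1; 4 starts row 2. P = [[3], [4]].
Insert 1: 1 bumps 3 from row 1; 3 bumps 4 from row 2; 4 starts row 3. P = [[1], [3], [4]].
Insert 2: appended to row 1. P = [[1, 2], [3], [4]].

So P = [[1, 2], [3], [4]].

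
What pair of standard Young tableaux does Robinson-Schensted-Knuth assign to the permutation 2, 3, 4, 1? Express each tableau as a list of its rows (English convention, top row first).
Insert each entry of the permutation into P by Schensted row insertion, recording in Q the position of each new cell.

Insert 2: appended to row 1. P = [[2]].
Insert 3: appended to row 1. P = [[2, 3]].
Insert 4: appended to row 1. P = [[2, 3, 4]].
Insert 1: 1 bumps 2 from row 1; 2 starts row 2. P = [[1, 3, 4], [2]].

So P = [[1, 3, 4], [2]], Q = [[1, 2, 3], [4]].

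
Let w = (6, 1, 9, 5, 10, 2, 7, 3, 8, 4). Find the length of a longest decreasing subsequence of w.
3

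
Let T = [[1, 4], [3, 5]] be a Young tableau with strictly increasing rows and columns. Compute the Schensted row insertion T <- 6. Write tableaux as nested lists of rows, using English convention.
[[1, 4, 6], [3, 5]]

6 is larger than every entry of row 1, so it is appended to row 1. The new tableau is [[1, 4, 6], [3, 5]].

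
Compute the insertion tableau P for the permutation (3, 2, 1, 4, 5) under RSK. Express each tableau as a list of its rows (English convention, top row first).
P = [[1, 4, 5], [2], [3]]

Insert 3: appended to row 1. P = [[3]].
Insert 2: 2 bumps 3 from row 1; 3 starts row 2. P = [[2], [3]].
Insert 1: 1 bumps 2 from row 1; 2 bumps 3 from row 2; 3 starts row 3. P = [[1], [2], [3]].
Insert 4: appended to row 1. P = [[1, 4], [2], [3]].
Insert 5: appended to row 1. P = [[1, 4, 5], [2], [3]].

So P = [[1, 4, 5], [2], [3]].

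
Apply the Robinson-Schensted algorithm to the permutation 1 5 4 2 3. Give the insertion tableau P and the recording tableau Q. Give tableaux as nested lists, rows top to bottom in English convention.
P = [[1, 2, 3], [4], [5]], Q = [[1, 2, 5], [3], [4]]

Insert each entry of the permutation into P by Schensted row insertion, recording in Q the position of each new cell.

Insert 1: appended to row 1. P = [[1]].
Insert 5: appended to row 1. P = [[1, 5]].
Insert 4: 4 bumps 5 from row 1; 5 starts row 2. P = [[1, 4], [5]].
Insert 2: 2 bumps 4 from row 1; 4 bumps 5 from row 2; 5 starts row 3. P = [[1, 2], [4], [5]].
Insert 3: appended to row 1. P = [[1, 2, 3], [4], [5]].

So P = [[1, 2, 3], [4], [5]], Q = [[1, 2, 5], [3], [4]].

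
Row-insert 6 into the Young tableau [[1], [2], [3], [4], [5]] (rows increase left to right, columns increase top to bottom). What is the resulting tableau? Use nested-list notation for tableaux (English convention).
[[1, 6], [2], [3], [4], [5]]

6 is larger than every entry of row 1, so it is appended to row 1. The new tableau is [[1, 6], [2], [3], [4], [5]].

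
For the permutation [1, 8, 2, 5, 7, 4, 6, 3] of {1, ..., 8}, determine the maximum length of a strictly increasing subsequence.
4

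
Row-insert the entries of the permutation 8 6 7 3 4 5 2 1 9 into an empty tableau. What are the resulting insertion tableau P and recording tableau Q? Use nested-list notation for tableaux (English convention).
P = [[1, 4, 5, 9], [2, 7], [3], [6], [8]], Q = [[1, 3, 6, 9], [2, 5], [4], [7], [8]]

Insert each entry of the permutation into P by Schensted row insertion, recording in Q the position of each new cell.

After inserting 8: P = [[8]].
After inserting 6: P = [[6], [8]].
After inserting 7: P = [[6, 7], [8]].
After inserting 3: P = [[3, 7], [6], [8]].
After inserting 4: P = [[3, 4], [6, 7], [8]].
After inserting 5: P = [[3, 4, 5], [6, 7], [8]].
After inserting 2: P = [[2, 4, 5], [3, 7], [6], [8]].
After inserting 1: P = [[1, 4, 5], [2, 7], [3], [6], [8]].
After inserting 9: P = [[1, 4, 5, 9], [2, 7], [3], [6], [8]].

So P = [[1, 4, 5, 9], [2, 7], [3], [6], [8]], Q = [[1, 3, 6, 9], [2, 5], [4], [7], [8]].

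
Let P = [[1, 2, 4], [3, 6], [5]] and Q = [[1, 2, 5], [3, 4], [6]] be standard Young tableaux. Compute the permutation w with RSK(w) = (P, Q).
5 6 1 3 4 2

Reverse RSK: for i = n, n-1, ..., 1, locate i in Q, remove the corresponding corner cell from P, and reverse-bump its entry up through P; the value ejected from row 1 is w(i).

So w = 5 6 1 3 4 2.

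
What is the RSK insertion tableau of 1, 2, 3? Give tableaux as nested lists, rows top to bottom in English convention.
P = [[1, 2, 3]]

Insert 1: appended to row 1. P = [[1]].
Insert 2: appended to row 1. P = [[1, 2]].
Insert 3: appended to row 1. P = [[1, 2, 3]].

So P = [[1, 2, 3]].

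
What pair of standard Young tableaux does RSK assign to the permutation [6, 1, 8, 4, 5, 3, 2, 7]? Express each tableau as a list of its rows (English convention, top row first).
Insert each entry of the permutation into P by Schensted row insertion, recording in Q the position of each new cell.

Insert 6: appended to row 1. P = [[6]].
Insert 1: 1 bumps 6 from row 1; 6 starts row 2. P = [[1], [6]].
Insert 8: appended to row 1. P = [[1, 8], [6]].
Insert 4: 4 bumps 8 from row 1; 8 appends to row 2. P = [[1, 4], [6, 8]].
Insert 5: appended to row 1. P = [[1, 4, 5], [6, 8]].
Insert 3: 3 bumps 4 from row 1; 4 bumps 6 from row 2; 6 starts row 3. P = [[1, 3, 5], [4, 8], [6]].
Insert 2: 2 bumps 3 from row 1; 3 bumps 4 from row 2; 4 bumps 6 from row 3; 6 starts row 4. P = [[1, 2, 5], [3, 8], [4], [6]].
Insert 7: appended to row 1. P = [[1, 2, 5, 7], [3, 8], [4], [6]].

So P = [[1, 2, 5, 7], [3, 8], [4], [6]], Q = [[1, 3, 5, 8], [2, 4], [6], [7]].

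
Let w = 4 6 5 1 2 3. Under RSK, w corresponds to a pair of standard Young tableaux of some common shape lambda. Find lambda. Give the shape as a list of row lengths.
[3, 2, 1]

RSK row insertion gives P = [[1, 2, 3], [4, 5], [6]], which has shape [3, 2, 1].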